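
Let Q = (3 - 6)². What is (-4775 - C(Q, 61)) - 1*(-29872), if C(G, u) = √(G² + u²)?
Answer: 25097 - √3802 ≈ 25035.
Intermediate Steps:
Q = 9 (Q = (-3)² = 9)
(-4775 - C(Q, 61)) - 1*(-29872) = (-4775 - √(9² + 61²)) - 1*(-29872) = (-4775 - √(81 + 3721)) + 29872 = (-4775 - √3802) + 29872 = 25097 - √3802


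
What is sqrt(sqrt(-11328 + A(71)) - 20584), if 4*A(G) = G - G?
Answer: 2*sqrt(-5146 + 2*I*sqrt(177)) ≈ 0.37092 + 143.47*I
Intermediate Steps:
A(G) = 0 (A(G) = (G - G)/4 = (1/4)*0 = 0)
sqrt(sqrt(-11328 + A(71)) - 20584) = sqrt(sqrt(-11328 + 0) - 20584) = sqrt(sqrt(-11328) - 20584) = sqrt(8*I*sqrt(177) - 20584) = sqrt(-20584 + 8*I*sqrt(177))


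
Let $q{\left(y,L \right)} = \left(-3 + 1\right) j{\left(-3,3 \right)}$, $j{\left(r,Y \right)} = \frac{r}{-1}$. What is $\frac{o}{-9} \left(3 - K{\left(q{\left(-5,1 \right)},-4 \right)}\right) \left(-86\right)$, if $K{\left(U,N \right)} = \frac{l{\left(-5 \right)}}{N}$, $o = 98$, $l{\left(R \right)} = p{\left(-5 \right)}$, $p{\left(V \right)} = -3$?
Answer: $2107$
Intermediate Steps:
$j{\left(r,Y \right)} = - r$ ($j{\left(r,Y \right)} = r \left(-1\right) = - r$)
$l{\left(R \right)} = -3$
$q{\left(y,L \right)} = -6$ ($q{\left(y,L \right)} = \left(-3 + 1\right) \left(\left(-1\right) \left(-3\right)\right) = \left(-2\right) 3 = -6$)
$K{\left(U,N \right)} = - \frac{3}{N}$
$\frac{o}{-9} \left(3 - K{\left(q{\left(-5,1 \right)},-4 \right)}\right) \left(-86\right) = \frac{98}{-9} \left(3 - - \frac{3}{-4}\right) \left(-86\right) = 98 \left(- \frac{1}{9}\right) \left(3 - \left(-3\right) \left(- \frac{1}{4}\right)\right) \left(-86\right) = - \frac{98 \left(3 - \frac{3}{4}\right)}{9} \left(-86\right) = \left(- \frac{98}{9}\right) \frac{9}{4} \left(-86\right) = \left(- \frac{49}{2}\right) \left(-86\right) = 2107$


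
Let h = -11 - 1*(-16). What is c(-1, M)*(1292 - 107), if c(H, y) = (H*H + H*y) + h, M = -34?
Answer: 47400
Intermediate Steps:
h = 5 (h = -11 + 16 = 5)
c(H, y) = 5 + H² + H*y (c(H, y) = (H*H + H*y) + 5 = (H² + H*y) + 5 = 5 + H² + H*y)
c(-1, M)*(1292 - 107) = (5 + (-1)² - 1*(-34))*(1292 - 107) = (5 + 1 + 34)*1185 = 40*1185 = 47400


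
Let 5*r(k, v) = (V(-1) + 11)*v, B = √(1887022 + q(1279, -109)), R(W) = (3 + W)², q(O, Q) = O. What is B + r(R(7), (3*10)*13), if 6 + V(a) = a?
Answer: 312 + √1888301 ≈ 1686.2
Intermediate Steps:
V(a) = -6 + a
B = √1888301 (B = √(1887022 + 1279) = √1888301 ≈ 1374.2)
r(k, v) = 4*v/5 (r(k, v) = (((-6 - 1) + 11)*v)/5 = ((-7 + 11)*v)/5 = (4*v)/5 = 4*v/5)
B + r(R(7), (3*10)*13) = √1888301 + 4*((3*10)*13)/5 = √1888301 + 4*(30*13)/5 = √1888301 + (⅘)*390 = √1888301 + 312 = 312 + √1888301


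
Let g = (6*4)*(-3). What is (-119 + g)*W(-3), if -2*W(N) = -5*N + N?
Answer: 1146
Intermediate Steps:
g = -72 (g = 24*(-3) = -72)
W(N) = 2*N (W(N) = -(-5*N + N)/2 = -(-2)*N = 2*N)
(-119 + g)*W(-3) = (-119 - 72)*(2*(-3)) = -191*(-6) = 1146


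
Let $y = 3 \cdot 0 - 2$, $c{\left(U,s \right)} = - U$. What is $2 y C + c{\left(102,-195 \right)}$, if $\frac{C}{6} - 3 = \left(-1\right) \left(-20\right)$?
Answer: $-654$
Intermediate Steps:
$C = 138$ ($C = 18 + 6 \left(\left(-1\right) \left(-20\right)\right) = 18 + 6 \cdot 20 = 18 + 120 = 138$)
$y = -2$ ($y = 0 - 2 = -2$)
$2 y C + c{\left(102,-195 \right)} = 2 \left(-2\right) 138 - 102 = \left(-4\right) 138 - 102 = -552 - 102 = -654$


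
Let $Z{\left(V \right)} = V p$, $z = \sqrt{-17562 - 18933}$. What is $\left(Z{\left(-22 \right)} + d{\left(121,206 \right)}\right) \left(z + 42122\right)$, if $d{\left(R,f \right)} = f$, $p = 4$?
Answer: $4970396 + 354 i \sqrt{4055} \approx 4.9704 \cdot 10^{6} + 22542.0 i$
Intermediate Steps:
$z = 3 i \sqrt{4055}$ ($z = \sqrt{-36495} = 3 i \sqrt{4055} \approx 191.04 i$)
$Z{\left(V \right)} = 4 V$ ($Z{\left(V \right)} = V 4 = 4 V$)
$\left(Z{\left(-22 \right)} + d{\left(121,206 \right)}\right) \left(z + 42122\right) = \left(4 \left(-22\right) + 206\right) \left(3 i \sqrt{4055} + 42122\right) = \left(-88 + 206\right) \left(42122 + 3 i \sqrt{4055}\right) = 118 \left(42122 + 3 i \sqrt{4055}\right) = 4970396 + 354 i \sqrt{4055}$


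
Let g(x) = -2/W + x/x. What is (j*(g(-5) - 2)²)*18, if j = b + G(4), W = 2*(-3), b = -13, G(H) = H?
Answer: -72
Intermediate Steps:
W = -6
g(x) = 4/3 (g(x) = -2/(-6) + x/x = -2*(-⅙) + 1 = ⅓ + 1 = 4/3)
j = -9 (j = -13 + 4 = -9)
(j*(g(-5) - 2)²)*18 = -9*(4/3 - 2)²*18 = -9*(-⅔)²*18 = -9*4/9*18 = -4*18 = -72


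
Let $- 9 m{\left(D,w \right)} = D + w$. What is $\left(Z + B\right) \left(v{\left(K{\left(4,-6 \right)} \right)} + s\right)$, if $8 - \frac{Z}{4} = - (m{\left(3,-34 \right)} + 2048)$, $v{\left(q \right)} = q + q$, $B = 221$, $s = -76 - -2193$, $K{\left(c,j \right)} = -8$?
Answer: $\frac{159947029}{9} \approx 1.7772 \cdot 10^{7}$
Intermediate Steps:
$m{\left(D,w \right)} = - \frac{D}{9} - \frac{w}{9}$ ($m{\left(D,w \right)} = - \frac{D + w}{9} = - \frac{D}{9} - \frac{w}{9}$)
$s = 2117$ ($s = -76 + 2193 = 2117$)
$v{\left(q \right)} = 2 q$
$Z = \frac{74140}{9}$ ($Z = 32 - 4 \left(- (\left(\left(- \frac{1}{9}\right) 3 - - \frac{34}{9}\right) + 2048)\right) = 32 - 4 \left(- (\left(- \frac{1}{3} + \frac{34}{9}\right) + 2048)\right) = 32 - 4 \left(- (\frac{31}{9} + 2048)\right) = 32 - 4 \left(\left(-1\right) \frac{18463}{9}\right) = 32 - - \frac{73852}{9} = 32 + \frac{73852}{9} = \frac{74140}{9} \approx 8237.8$)
$\left(Z + B\right) \left(v{\left(K{\left(4,-6 \right)} \right)} + s\right) = \left(\frac{74140}{9} + 221\right) \left(2 \left(-8\right) + 2117\right) = \frac{76129 \left(-16 + 2117\right)}{9} = \frac{76129}{9} \cdot 2101 = \frac{159947029}{9}$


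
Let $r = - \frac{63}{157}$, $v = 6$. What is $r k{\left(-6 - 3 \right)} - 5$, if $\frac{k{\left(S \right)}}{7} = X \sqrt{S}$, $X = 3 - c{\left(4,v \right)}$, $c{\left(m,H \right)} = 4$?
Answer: $-5 + \frac{1323 i}{157} \approx -5.0 + 8.4268 i$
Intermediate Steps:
$r = - \frac{63}{157}$ ($r = \left(-63\right) \frac{1}{157} = - \frac{63}{157} \approx -0.40127$)
$X = -1$ ($X = 3 - 4 = -1$)
$k{\left(S \right)} = - 7 \sqrt{S}$ ($k{\left(S \right)} = 7 \left(- \sqrt{S}\right) = - 7 \sqrt{S}$)
$r k{\left(-6 - 3 \right)} - 5 = - \frac{63 \left(- 7 \sqrt{-6 - 3}\right)}{157} - 5 = - \frac{63 \left(- 7 \sqrt{-9}\right)}{157} - 5 = - \frac{63 \left(- 7 \cdot 3 i\right)}{157} - 5 = - \frac{63 \left(- 21 i\right)}{157} - 5 = \frac{1323 i}{157} - 5 = -5 + \frac{1323 i}{157}$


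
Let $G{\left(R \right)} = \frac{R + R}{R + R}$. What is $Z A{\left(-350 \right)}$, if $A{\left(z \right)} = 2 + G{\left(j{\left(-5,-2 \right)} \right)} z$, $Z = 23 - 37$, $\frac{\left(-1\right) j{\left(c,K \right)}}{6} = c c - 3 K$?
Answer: $4872$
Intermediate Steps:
$j{\left(c,K \right)} = - 6 c^{2} + 18 K$ ($j{\left(c,K \right)} = - 6 \left(c c - 3 K\right) = - 6 \left(c^{2} - 3 K\right) = - 6 c^{2} + 18 K$)
$Z = -14$ ($Z = 23 - 37 = -14$)
$G{\left(R \right)} = 1$ ($G{\left(R \right)} = \frac{2 R}{2 R} = 2 R \frac{1}{2 R} = 1$)
$A{\left(z \right)} = 2 + z$ ($A{\left(z \right)} = 2 + 1 z = 2 + z$)
$Z A{\left(-350 \right)} = - 14 \left(2 - 350\right) = \left(-14\right) \left(-348\right) = 4872$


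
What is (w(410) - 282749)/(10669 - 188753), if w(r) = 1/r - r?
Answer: 116095189/73014440 ≈ 1.5900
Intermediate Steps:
(w(410) - 282749)/(10669 - 188753) = ((1/410 - 1*410) - 282749)/(10669 - 188753) = ((1/410 - 410) - 282749)/(-178084) = (-168099/410 - 282749)*(-1/178084) = -116095189/410*(-1/178084) = 116095189/73014440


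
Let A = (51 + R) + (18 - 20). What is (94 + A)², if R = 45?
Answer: 35344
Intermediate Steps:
A = 94 (A = (51 + 45) + (18 - 20) = 96 - 2 = 94)
(94 + A)² = (94 + 94)² = 188² = 35344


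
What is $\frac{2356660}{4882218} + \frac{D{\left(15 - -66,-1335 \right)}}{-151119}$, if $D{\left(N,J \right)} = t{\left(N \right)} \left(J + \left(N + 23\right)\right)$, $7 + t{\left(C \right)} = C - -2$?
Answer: $\frac{135482814958}{122965983657} \approx 1.1018$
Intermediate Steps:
$t{\left(C \right)} = -5 + C$ ($t{\left(C \right)} = -7 + \left(C - -2\right) = -7 + \left(C + 2\right) = -7 + \left(2 + C\right) = -5 + C$)
$D{\left(N,J \right)} = \left(-5 + N\right) \left(23 + J + N\right)$ ($D{\left(N,J \right)} = \left(-5 + N\right) \left(J + \left(N + 23\right)\right) = \left(-5 + N\right) \left(J + \left(23 + N\right)\right) = \left(-5 + N\right) \left(23 + J + N\right)$)
$\frac{2356660}{4882218} + \frac{D{\left(15 - -66,-1335 \right)}}{-151119} = \frac{2356660}{4882218} + \frac{\left(-5 + \left(15 - -66\right)\right) \left(23 - 1335 + \left(15 - -66\right)\right)}{-151119} = 2356660 \cdot \frac{1}{4882218} + \left(-5 + \left(15 + 66\right)\right) \left(23 - 1335 + \left(15 + 66\right)\right) \left(- \frac{1}{151119}\right) = \frac{1178330}{2441109} + \left(-5 + 81\right) \left(23 - 1335 + 81\right) \left(- \frac{1}{151119}\right) = \frac{1178330}{2441109} + 76 \left(-1231\right) \left(- \frac{1}{151119}\right) = \frac{1178330}{2441109} - - \frac{93556}{151119} = \frac{1178330}{2441109} + \frac{93556}{151119} = \frac{135482814958}{122965983657}$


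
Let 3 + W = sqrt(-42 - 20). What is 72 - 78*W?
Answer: 306 - 78*I*sqrt(62) ≈ 306.0 - 614.17*I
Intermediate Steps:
W = -3 + I*sqrt(62) (W = -3 + sqrt(-42 - 20) = -3 + sqrt(-62) = -3 + I*sqrt(62) ≈ -3.0 + 7.874*I)
72 - 78*W = 72 - 78*(-3 + I*sqrt(62)) = 72 + (234 - 78*I*sqrt(62)) = 306 - 78*I*sqrt(62)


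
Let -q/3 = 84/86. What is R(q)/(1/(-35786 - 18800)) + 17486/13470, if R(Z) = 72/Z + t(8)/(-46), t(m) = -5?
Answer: 206848369994/154905 ≈ 1.3353e+6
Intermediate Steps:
q = -126/43 (q = -252/86 = -3*42/43 = -126/43 ≈ -2.9302)
R(Z) = 5/46 + 72/Z (R(Z) = 72/Z - 5/(-46) = 72/Z - 5*(-1/46) = 72/Z + 5/46 = 5/46 + 72/Z)
R(q)/(1/(-35786 - 18800)) + 17486/13470 = (5/46 + 72/(-126/43))/(1/(-35786 - 18800)) + 17486/13470 = (5/46 + 72*(-43/126))/(1/(-54586)) + 17486*(1/13470) = (5/46 - 172/7)/(-1/54586) + 8743/6735 = -7877/322*(-54586) + 8743/6735 = 30712423/23 + 8743/6735 = 206848369994/154905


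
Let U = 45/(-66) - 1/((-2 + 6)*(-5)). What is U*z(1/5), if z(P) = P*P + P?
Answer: -417/2750 ≈ -0.15164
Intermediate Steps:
z(P) = P + P² (z(P) = P² + P = P + P²)
U = -139/220 (U = 45*(-1/66) - 1/(4*(-5)) = -15/22 - 1/(-20) = -15/22 - 1*(-1/20) = -15/22 + 1/20 = -139/220 ≈ -0.63182)
U*z(1/5) = -139*(1 + 1/5)/(220*5) = -139*(1 + ⅕)/1100 = -139*6/(1100*5) = -139/220*6/25 = -417/2750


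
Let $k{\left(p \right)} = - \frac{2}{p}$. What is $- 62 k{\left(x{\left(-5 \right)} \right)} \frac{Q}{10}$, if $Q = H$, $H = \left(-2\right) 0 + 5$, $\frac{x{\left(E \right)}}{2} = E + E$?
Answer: $- \frac{31}{10} \approx -3.1$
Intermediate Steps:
$x{\left(E \right)} = 4 E$ ($x{\left(E \right)} = 2 \left(E + E\right) = 2 \cdot 2 E = 4 E$)
$H = 5$ ($H = 0 + 5 = 5$)
$Q = 5$
$- 62 k{\left(x{\left(-5 \right)} \right)} \frac{Q}{10} = - 62 \left(- \frac{2}{4 \left(-5\right)}\right) \frac{5}{10} = - 62 \left(- \frac{2}{-20}\right) 5 \cdot \frac{1}{10} = - 62 \left(\left(-2\right) \left(- \frac{1}{20}\right)\right) \frac{1}{2} = \left(-62\right) \frac{1}{10} \cdot \frac{1}{2} = \left(- \frac{31}{5}\right) \frac{1}{2} = - \frac{31}{10}$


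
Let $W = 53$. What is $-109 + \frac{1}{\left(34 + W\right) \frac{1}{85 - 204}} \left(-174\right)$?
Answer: $129$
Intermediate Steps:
$-109 + \frac{1}{\left(34 + W\right) \frac{1}{85 - 204}} \left(-174\right) = -109 + \frac{1}{\left(34 + 53\right) \frac{1}{85 - 204}} \left(-174\right) = -109 + \frac{1}{87 \frac{1}{-119}} \left(-174\right) = -109 + \frac{1}{87 \left(- \frac{1}{119}\right)} \left(-174\right) = -109 + \frac{1}{- \frac{87}{119}} \left(-174\right) = -109 - -238 = -109 + 238 = 129$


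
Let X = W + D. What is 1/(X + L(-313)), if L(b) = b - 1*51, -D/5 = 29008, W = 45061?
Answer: -1/100343 ≈ -9.9658e-6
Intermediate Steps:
D = -145040 (D = -5*29008 = -145040)
L(b) = -51 + b (L(b) = b - 51 = -51 + b)
X = -99979 (X = 45061 - 145040 = -99979)
1/(X + L(-313)) = 1/(-99979 + (-51 - 313)) = 1/(-99979 - 364) = 1/(-100343) = -1/100343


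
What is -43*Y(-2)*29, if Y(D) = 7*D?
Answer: 17458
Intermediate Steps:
-43*Y(-2)*29 = -301*(-2)*29 = -43*(-14)*29 = 602*29 = 17458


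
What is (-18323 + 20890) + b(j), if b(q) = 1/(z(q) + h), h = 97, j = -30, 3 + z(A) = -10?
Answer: 215629/84 ≈ 2567.0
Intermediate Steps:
z(A) = -13 (z(A) = -3 - 10 = -13)
b(q) = 1/84 (b(q) = 1/(-13 + 97) = 1/84)
(-18323 + 20890) + b(j) = (-18323 + 20890) + 1/84 = 2567 + 1/84 = 215629/84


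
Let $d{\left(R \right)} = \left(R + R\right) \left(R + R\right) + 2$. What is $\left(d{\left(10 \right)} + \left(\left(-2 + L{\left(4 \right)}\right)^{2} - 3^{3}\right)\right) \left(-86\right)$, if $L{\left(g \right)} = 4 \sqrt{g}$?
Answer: $-35346$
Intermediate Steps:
$d{\left(R \right)} = 2 + 4 R^{2}$ ($d{\left(R \right)} = 2 R 2 R + 2 = 4 R^{2} + 2 = 2 + 4 R^{2}$)
$\left(d{\left(10 \right)} + \left(\left(-2 + L{\left(4 \right)}\right)^{2} - 3^{3}\right)\right) \left(-86\right) = \left(\left(2 + 4 \cdot 10^{2}\right) + \left(\left(-2 + 4 \sqrt{4}\right)^{2} - 3^{3}\right)\right) \left(-86\right) = \left(\left(2 + 4 \cdot 100\right) + \left(\left(-2 + 4 \cdot 2\right)^{2} - 27\right)\right) \left(-86\right) = \left(\left(2 + 400\right) - \left(27 - \left(-2 + 8\right)^{2}\right)\right) \left(-86\right) = \left(402 - \left(27 - 6^{2}\right)\right) \left(-86\right) = \left(402 + \left(36 - 27\right)\right) \left(-86\right) = \left(402 + 9\right) \left(-86\right) = 411 \left(-86\right) = -35346$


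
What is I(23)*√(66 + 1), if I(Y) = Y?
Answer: 23*√67 ≈ 188.26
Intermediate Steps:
I(23)*√(66 + 1) = 23*√(66 + 1) = 23*√67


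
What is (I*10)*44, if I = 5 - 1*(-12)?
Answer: 7480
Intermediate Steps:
I = 17 (I = 5 + 12 = 17)
(I*10)*44 = (17*10)*44 = 170*44 = 7480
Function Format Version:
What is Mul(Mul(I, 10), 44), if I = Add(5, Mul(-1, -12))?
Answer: 7480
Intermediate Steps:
I = 17 (I = Add(5, 12) = 17)
Mul(Mul(I, 10), 44) = Mul(Mul(17, 10), 44) = Mul(170, 44) = 7480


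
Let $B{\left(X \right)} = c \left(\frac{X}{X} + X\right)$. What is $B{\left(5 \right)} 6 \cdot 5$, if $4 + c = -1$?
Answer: $-900$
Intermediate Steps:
$c = -5$ ($c = -4 - 1 = -5$)
$B{\left(X \right)} = -5 - 5 X$ ($B{\left(X \right)} = - 5 \left(\frac{X}{X} + X\right) = - 5 \left(1 + X\right) = -5 - 5 X$)
$B{\left(5 \right)} 6 \cdot 5 = \left(-5 - 25\right) 6 \cdot 5 = \left(-30\right) 6 \cdot 5 = \left(-180\right) 5 = -900$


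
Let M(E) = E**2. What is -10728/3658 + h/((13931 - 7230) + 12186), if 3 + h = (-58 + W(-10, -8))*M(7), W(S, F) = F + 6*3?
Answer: -105617163/34544323 ≈ -3.0574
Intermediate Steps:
W(S, F) = 18 + F (W(S, F) = F + 18 = 18 + F)
h = -2355 (h = -3 + (-58 + (18 - 8))*7**2 = -3 + (-58 + 10)*49 = -3 - 48*49 = -3 - 2352 = -2355)
-10728/3658 + h/((13931 - 7230) + 12186) = -10728/3658 - 2355/((13931 - 7230) + 12186) = -10728*1/3658 - 2355/(6701 + 12186) = -5364/1829 - 2355/18887 = -105617163/34544323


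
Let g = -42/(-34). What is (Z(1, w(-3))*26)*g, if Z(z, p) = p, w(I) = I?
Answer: -1638/17 ≈ -96.353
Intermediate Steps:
g = 21/17 (g = -42*(-1/34) = 21/17 ≈ 1.2353)
(Z(1, w(-3))*26)*g = -3*26*(21/17) = -78*21/17 = -1638/17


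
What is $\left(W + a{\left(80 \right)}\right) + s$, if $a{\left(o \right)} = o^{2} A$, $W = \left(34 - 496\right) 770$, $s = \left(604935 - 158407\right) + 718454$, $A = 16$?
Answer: $911642$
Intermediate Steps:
$s = 1164982$ ($s = 446528 + 718454 = 1164982$)
$W = -355740$ ($W = \left(-462\right) 770 = -355740$)
$a{\left(o \right)} = 16 o^{2}$ ($a{\left(o \right)} = o^{2} \cdot 16 = 16 o^{2}$)
$\left(W + a{\left(80 \right)}\right) + s = \left(-355740 + 16 \cdot 80^{2}\right) + 1164982 = \left(-355740 + 16 \cdot 6400\right) + 1164982 = \left(-355740 + 102400\right) + 1164982 = -253340 + 1164982 = 911642$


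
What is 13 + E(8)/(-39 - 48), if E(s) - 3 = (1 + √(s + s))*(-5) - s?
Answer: 387/29 ≈ 13.345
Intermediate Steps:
E(s) = -2 - s - 5*√2*√s (E(s) = 3 + ((1 + √(s + s))*(-5) - s) = 3 + ((1 + √(2*s))*(-5) - s) = 3 + ((1 + √2*√s)*(-5) - s) = 3 + ((-5 - 5*√2*√s) - s) = 3 + (-5 - s - 5*√2*√s) = -2 - s - 5*√2*√s)
13 + E(8)/(-39 - 48) = 13 + (-2 - 1*8 - 5*√2*√8)/(-39 - 48) = 13 + (-2 - 8 - 5*√2*2*√2)/(-87) = 13 - (-2 - 8 - 20)/87 = 13 - 1/87*(-30) = 13 + 10/29 = 387/29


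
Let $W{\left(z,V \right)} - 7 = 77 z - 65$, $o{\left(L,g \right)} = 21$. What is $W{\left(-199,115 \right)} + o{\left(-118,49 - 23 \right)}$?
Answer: $-15360$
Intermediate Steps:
$W{\left(z,V \right)} = -58 + 77 z$ ($W{\left(z,V \right)} = 7 + \left(77 z - 65\right) = 7 + \left(-65 + 77 z\right) = -58 + 77 z$)
$W{\left(-199,115 \right)} + o{\left(-118,49 - 23 \right)} = \left(-58 + 77 \left(-199\right)\right) + 21 = \left(-58 - 15323\right) + 21 = -15381 + 21 = -15360$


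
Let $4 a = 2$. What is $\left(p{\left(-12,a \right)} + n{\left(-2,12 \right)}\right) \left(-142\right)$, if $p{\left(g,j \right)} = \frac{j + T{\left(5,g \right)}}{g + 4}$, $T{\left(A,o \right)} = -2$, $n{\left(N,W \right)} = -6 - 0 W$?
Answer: $\frac{6603}{8} \approx 825.38$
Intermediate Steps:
$a = \frac{1}{2}$ ($a = \frac{1}{4} \cdot 2 = \frac{1}{2} \approx 0.5$)
$n{\left(N,W \right)} = -6$ ($n{\left(N,W \right)} = -6 - 0 = -6 + 0 = -6$)
$p{\left(g,j \right)} = \frac{-2 + j}{4 + g}$ ($p{\left(g,j \right)} = \frac{j - 2}{g + 4} = \frac{-2 + j}{4 + g}$)
$\left(p{\left(-12,a \right)} + n{\left(-2,12 \right)}\right) \left(-142\right) = \left(\frac{-2 + \frac{1}{2}}{4 - 12} - 6\right) \left(-142\right) = \left(\frac{1}{-8} \left(- \frac{3}{2}\right) - 6\right) \left(-142\right) = \left(\left(- \frac{1}{8}\right) \left(- \frac{3}{2}\right) - 6\right) \left(-142\right) = \left(\frac{3}{16} - 6\right) \left(-142\right) = \left(- \frac{93}{16}\right) \left(-142\right) = \frac{6603}{8}$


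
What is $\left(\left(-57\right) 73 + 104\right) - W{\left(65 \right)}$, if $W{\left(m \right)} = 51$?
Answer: $-4108$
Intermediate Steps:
$\left(\left(-57\right) 73 + 104\right) - W{\left(65 \right)} = \left(\left(-57\right) 73 + 104\right) - 51 = \left(-4161 + 104\right) - 51 = -4057 - 51 = -4108$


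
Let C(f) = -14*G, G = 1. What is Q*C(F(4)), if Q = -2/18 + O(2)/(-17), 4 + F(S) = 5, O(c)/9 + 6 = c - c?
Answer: -6566/153 ≈ -42.915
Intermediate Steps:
O(c) = -54 (O(c) = -54 + 9*(c - c) = -54 + 9*0 = -54 + 0 = -54)
F(S) = 1 (F(S) = -4 + 5 = 1)
Q = 469/153 (Q = -2/18 - 54/(-17) = -2*1/18 - 54*(-1/17) = -⅑ + 54/17 = 469/153 ≈ 3.0654)
C(f) = -14 (C(f) = -14*1 = -14)
Q*C(F(4)) = (469/153)*(-14) = -6566/153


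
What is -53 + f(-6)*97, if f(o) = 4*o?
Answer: -2381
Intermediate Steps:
-53 + f(-6)*97 = -53 + (4*(-6))*97 = -53 - 24*97 = -53 - 2328 = -2381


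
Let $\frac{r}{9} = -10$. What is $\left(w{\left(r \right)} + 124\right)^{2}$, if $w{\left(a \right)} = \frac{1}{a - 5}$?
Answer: $\frac{138744841}{9025} \approx 15373.0$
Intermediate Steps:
$r = -90$ ($r = 9 \left(-10\right) = -90$)
$w{\left(a \right)} = \frac{1}{-5 + a}$
$\left(w{\left(r \right)} + 124\right)^{2} = \left(\frac{1}{-5 - 90} + 124\right)^{2} = \left(\frac{1}{-95} + 124\right)^{2} = \left(- \frac{1}{95} + 124\right)^{2} = \left(\frac{11779}{95}\right)^{2} = \frac{138744841}{9025}$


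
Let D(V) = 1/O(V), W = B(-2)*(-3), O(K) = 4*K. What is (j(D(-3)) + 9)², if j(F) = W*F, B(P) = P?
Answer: 289/4 ≈ 72.250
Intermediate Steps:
W = 6 (W = -2*(-3) = 6)
D(V) = 1/(4*V)
j(F) = 6*F
(j(D(-3)) + 9)² = (6*((¼)/(-3)) + 9)² = (6*((¼)*(-⅓)) + 9)² = (6*(-1/12) + 9)² = (-½ + 9)² = (17/2)² = 289/4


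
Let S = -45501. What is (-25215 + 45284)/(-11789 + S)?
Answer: -20069/57290 ≈ -0.35031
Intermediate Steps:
(-25215 + 45284)/(-11789 + S) = (-25215 + 45284)/(-11789 - 45501) = 20069/(-57290) = 20069*(-1/57290) = -20069/57290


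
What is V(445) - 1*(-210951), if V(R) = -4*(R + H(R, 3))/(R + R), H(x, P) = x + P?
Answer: 93871409/445 ≈ 2.1095e+5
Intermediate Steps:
H(x, P) = P + x
V(R) = -2*(3 + 2*R)/R (V(R) = -4*(R + (3 + R))/(R + R) = -4*(3 + 2*R)/(2*R) = -4*(3 + 2*R)*1/(2*R) = -2*(3 + 2*R)/R)
V(445) - 1*(-210951) = (-4 - 6/445) - 1*(-210951) = (-4 - 6*1/445) + 210951 = (-4 - 6/445) + 210951 = -1786/445 + 210951 = 93871409/445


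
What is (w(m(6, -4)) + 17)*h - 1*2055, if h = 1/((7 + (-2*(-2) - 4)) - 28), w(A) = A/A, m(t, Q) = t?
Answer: -14391/7 ≈ -2055.9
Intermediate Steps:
w(A) = 1
h = -1/21 (h = 1/((7 + (4 - 4)) - 28) = 1/((7 + 0) - 28) = 1/(7 - 28) = 1/(-21) = -1/21 ≈ -0.047619)
(w(m(6, -4)) + 17)*h - 1*2055 = (1 + 17)*(-1/21) - 1*2055 = 18*(-1/21) - 2055 = -6/7 - 2055 = -14391/7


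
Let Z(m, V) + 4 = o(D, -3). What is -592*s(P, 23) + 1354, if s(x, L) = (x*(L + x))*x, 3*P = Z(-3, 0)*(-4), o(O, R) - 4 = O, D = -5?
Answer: -21038642/27 ≈ -7.7921e+5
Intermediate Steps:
o(O, R) = 4 + O
Z(m, V) = -5 (Z(m, V) = -4 + (4 - 5) = -4 - 1 = -5)
P = 20/3 (P = (-5*(-4))/3 = (⅓)*20 = 20/3 ≈ 6.6667)
s(x, L) = x²*(L + x)
-592*s(P, 23) + 1354 = -592*(20/3)²*(23 + 20/3) + 1354 = -236800*89/(9*3) + 1354 = -592*35600/27 + 1354 = -21075200/27 + 1354 = -21038642/27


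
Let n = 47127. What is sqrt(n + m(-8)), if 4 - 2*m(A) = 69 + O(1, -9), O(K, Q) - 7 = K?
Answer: sqrt(188362)/2 ≈ 217.00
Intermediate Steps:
O(K, Q) = 7 + K
m(A) = -73/2 (m(A) = 2 - (69 + (7 + 1))/2 = 2 - (69 + 8)/2 = 2 - 1/2*77 = 2 - 77/2 = -73/2)
sqrt(n + m(-8)) = sqrt(47127 - 73/2) = sqrt(94181/2) = sqrt(188362)/2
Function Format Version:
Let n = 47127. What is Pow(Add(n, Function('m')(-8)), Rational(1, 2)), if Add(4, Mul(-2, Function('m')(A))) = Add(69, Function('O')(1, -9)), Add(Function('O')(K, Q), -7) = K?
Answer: Mul(Rational(1, 2), Pow(188362, Rational(1, 2))) ≈ 217.00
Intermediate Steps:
Function('O')(K, Q) = Add(7, K)
Function('m')(A) = Rational(-73, 2) (Function('m')(A) = Add(2, Mul(Rational(-1, 2), Add(69, Add(7, 1)))) = Add(2, Mul(Rational(-1, 2), Add(69, 8))) = Add(2, Mul(Rational(-1, 2), 77)) = Add(2, Rational(-77, 2)) = Rational(-73, 2))
Pow(Add(n, Function('m')(-8)), Rational(1, 2)) = Pow(Add(47127, Rational(-73, 2)), Rational(1, 2)) = Pow(Rational(94181, 2), Rational(1, 2)) = Mul(Rational(1, 2), Pow(188362, Rational(1, 2)))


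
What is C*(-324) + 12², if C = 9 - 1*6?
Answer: -828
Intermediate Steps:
C = 3 (C = 9 - 6 = 3)
C*(-324) + 12² = 3*(-324) + 12² = -972 + 144 = -828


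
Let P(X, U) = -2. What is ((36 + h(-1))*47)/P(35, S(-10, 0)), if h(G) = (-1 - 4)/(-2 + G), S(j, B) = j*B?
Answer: -5311/6 ≈ -885.17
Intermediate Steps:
S(j, B) = B*j
h(G) = -5/(-2 + G)
((36 + h(-1))*47)/P(35, S(-10, 0)) = ((36 - 5/(-2 - 1))*47)/(-2) = ((36 - 5/(-3))*47)*(-½) = ((36 - 5*(-⅓))*47)*(-½) = ((36 + 5/3)*47)*(-½) = ((113/3)*47)*(-½) = (5311/3)*(-½) = -5311/6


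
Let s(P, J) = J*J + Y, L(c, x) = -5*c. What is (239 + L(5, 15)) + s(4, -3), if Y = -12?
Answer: 211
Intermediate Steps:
s(P, J) = -12 + J² (s(P, J) = J*J - 12 = J² - 12 = -12 + J²)
(239 + L(5, 15)) + s(4, -3) = (239 - 5*5) + (-12 + (-3)²) = (239 - 25) + (-12 + 9) = 214 - 3 = 211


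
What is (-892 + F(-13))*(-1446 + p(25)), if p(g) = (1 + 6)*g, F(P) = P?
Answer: 1150255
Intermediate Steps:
p(g) = 7*g
(-892 + F(-13))*(-1446 + p(25)) = (-892 - 13)*(-1446 + 7*25) = -905*(-1446 + 175) = -905*(-1271) = 1150255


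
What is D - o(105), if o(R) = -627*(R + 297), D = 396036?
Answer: 648090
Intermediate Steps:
o(R) = -186219 - 627*R (o(R) = -627*(297 + R) = -186219 - 627*R)
D - o(105) = 396036 - (-186219 - 627*105) = 396036 - (-186219 - 65835) = 396036 - 1*(-252054) = 396036 + 252054 = 648090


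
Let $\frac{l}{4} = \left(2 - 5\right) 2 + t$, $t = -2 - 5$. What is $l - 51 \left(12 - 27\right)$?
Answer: $713$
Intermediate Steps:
$t = -7$
$l = -52$ ($l = 4 \left(\left(2 - 5\right) 2 - 7\right) = 4 \left(\left(-3\right) 2 - 7\right) = 4 \left(-6 - 7\right) = 4 \left(-13\right) = -52$)
$l - 51 \left(12 - 27\right) = -52 - 51 \left(12 - 27\right) = -52 - -765 = -52 + 765 = 713$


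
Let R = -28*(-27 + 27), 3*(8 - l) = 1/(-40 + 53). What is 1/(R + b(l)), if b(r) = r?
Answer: 39/311 ≈ 0.12540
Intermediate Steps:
l = 311/39 (l = 8 - 1/(3*(-40 + 53)) = 8 - ⅓/13 = 8 - ⅓*1/13 = 8 - 1/39 = 311/39 ≈ 7.9744)
R = 0 (R = -28*0 = 0)
1/(R + b(l)) = 1/(0 + 311/39) = 1/(311/39) = 39/311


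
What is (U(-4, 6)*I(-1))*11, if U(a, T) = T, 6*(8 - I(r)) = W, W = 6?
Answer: 462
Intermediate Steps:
I(r) = 7 (I(r) = 8 - ⅙*6 = 8 - 1 = 7)
(U(-4, 6)*I(-1))*11 = (6*7)*11 = 42*11 = 462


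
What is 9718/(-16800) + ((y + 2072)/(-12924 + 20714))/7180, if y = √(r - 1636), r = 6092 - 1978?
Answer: -54351431/93966096 + √2478/55932200 ≈ -0.57841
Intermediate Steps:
r = 4114
y = √2478 (y = √(4114 - 1636) = √2478 ≈ 49.780)
9718/(-16800) + ((y + 2072)/(-12924 + 20714))/7180 = 9718/(-16800) + ((√2478 + 2072)/(-12924 + 20714))/7180 = 9718*(-1/16800) + ((2072 + √2478)/7790)*(1/7180) = -4859/8400 + ((2072 + √2478)*(1/7790))*(1/7180) = -4859/8400 + (1036/3895 + √2478/7790)*(1/7180) = -4859/8400 + (259/6991525 + √2478/55932200) = -54351431/93966096 + √2478/55932200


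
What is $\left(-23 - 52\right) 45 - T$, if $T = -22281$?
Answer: $18906$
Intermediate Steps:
$\left(-23 - 52\right) 45 - T = \left(-23 - 52\right) 45 - -22281 = \left(-75\right) 45 + 22281 = -3375 + 22281 = 18906$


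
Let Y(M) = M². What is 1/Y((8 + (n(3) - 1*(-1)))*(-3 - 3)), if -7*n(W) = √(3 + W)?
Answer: 49/(36*(63 - √6)²) ≈ 0.00037124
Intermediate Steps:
n(W) = -√(3 + W)/7
1/Y((8 + (n(3) - 1*(-1)))*(-3 - 3)) = 1/(((8 + (-√(3 + 3)/7 - 1*(-1)))*(-3 - 3))²) = 1/(((8 + (-√6/7 + 1))*(-6))²) = 1/(((8 + (1 - √6/7))*(-6))²) = 1/(((9 - √6/7)*(-6))²) = 1/((-54 + 6*√6/7)²) = (-54 + 6*√6/7)⁻²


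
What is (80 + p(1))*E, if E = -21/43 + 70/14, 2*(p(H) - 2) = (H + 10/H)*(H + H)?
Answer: 18042/43 ≈ 419.58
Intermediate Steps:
p(H) = 2 + H*(H + 10/H) (p(H) = 2 + ((H + 10/H)*(H + H))/2 = 2 + ((H + 10/H)*(2*H))/2 = 2 + (2*H*(H + 10/H))/2 = 2 + H*(H + 10/H))
E = 194/43 (E = -21*1/43 + 70*(1/14) = -21/43 + 5 = 194/43 ≈ 4.5116)
(80 + p(1))*E = (80 + (12 + 1²))*(194/43) = (80 + (12 + 1))*(194/43) = (80 + 13)*(194/43) = 93*(194/43) = 18042/43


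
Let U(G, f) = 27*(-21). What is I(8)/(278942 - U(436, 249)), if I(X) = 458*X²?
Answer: 29312/279509 ≈ 0.10487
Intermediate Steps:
U(G, f) = -567
I(8)/(278942 - U(436, 249)) = (458*8²)/(278942 - 1*(-567)) = (458*64)/(278942 + 567) = 29312/279509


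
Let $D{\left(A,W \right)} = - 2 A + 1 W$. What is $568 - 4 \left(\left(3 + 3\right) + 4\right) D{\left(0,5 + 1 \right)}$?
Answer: $-136320$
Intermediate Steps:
$D{\left(A,W \right)} = W - 2 A$ ($D{\left(A,W \right)} = - 2 A + W = W - 2 A$)
$568 - 4 \left(\left(3 + 3\right) + 4\right) D{\left(0,5 + 1 \right)} = 568 - 4 \left(\left(3 + 3\right) + 4\right) \left(\left(5 + 1\right) - 0\right) = 568 - 4 \left(6 + 4\right) \left(6 + 0\right) = 568 \left(-4\right) 10 \cdot 6 = 568 \left(\left(-40\right) 6\right) = 568 \left(-240\right) = -136320$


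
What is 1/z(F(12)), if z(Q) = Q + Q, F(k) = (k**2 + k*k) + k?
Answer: 1/600 ≈ 0.0016667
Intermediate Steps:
F(k) = k + 2*k**2 (F(k) = (k**2 + k**2) + k = 2*k**2 + k = k + 2*k**2)
z(Q) = 2*Q
1/z(F(12)) = 1/(2*(12*(1 + 2*12))) = 1/(2*(12*(1 + 24))) = 1/(2*(12*25)) = 1/(2*300) = 1/600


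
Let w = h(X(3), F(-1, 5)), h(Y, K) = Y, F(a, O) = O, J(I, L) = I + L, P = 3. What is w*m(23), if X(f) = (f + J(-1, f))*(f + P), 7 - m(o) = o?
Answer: -480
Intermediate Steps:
m(o) = 7 - o
X(f) = (-1 + 2*f)*(3 + f) (X(f) = (f + (-1 + f))*(f + 3) = (-1 + 2*f)*(3 + f))
w = 30 (w = -3 + 2*3² + 5*3 = -3 + 2*9 + 15 = -3 + 18 + 15 = 30)
w*m(23) = 30*(7 - 1*23) = 30*(7 - 23) = 30*(-16) = -480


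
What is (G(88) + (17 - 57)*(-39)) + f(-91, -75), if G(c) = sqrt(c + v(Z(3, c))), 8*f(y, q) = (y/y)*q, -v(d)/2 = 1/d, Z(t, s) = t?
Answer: 12405/8 + sqrt(786)/3 ≈ 1560.0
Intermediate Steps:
v(d) = -2/d
f(y, q) = q/8 (f(y, q) = ((y/y)*q)/8 = (1*q)/8 = q/8)
G(c) = sqrt(-2/3 + c) (G(c) = sqrt(c - 2/3) = sqrt(-2/3 + c))
(G(88) + (17 - 57)*(-39)) + f(-91, -75) = (sqrt(-6 + 9*88)/3 + (17 - 57)*(-39)) + (1/8)*(-75) = (sqrt(-6 + 792)/3 - 40*(-39)) - 75/8 = (sqrt(786)/3 + 1560) - 75/8 = (1560 + sqrt(786)/3) - 75/8 = 12405/8 + sqrt(786)/3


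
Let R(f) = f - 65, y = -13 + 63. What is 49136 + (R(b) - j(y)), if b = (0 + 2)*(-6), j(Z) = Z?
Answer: 49009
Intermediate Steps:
y = 50
b = -12 (b = 2*(-6) = -12)
R(f) = -65 + f
49136 + (R(b) - j(y)) = 49136 + ((-65 - 12) - 1*50) = 49136 + (-77 - 50) = 49136 - 127 = 49009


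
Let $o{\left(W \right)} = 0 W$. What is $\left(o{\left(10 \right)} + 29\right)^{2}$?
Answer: $841$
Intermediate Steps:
$o{\left(W \right)} = 0$
$\left(o{\left(10 \right)} + 29\right)^{2} = \left(0 + 29\right)^{2} = 29^{2} = 841$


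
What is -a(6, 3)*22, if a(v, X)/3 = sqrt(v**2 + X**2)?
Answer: -198*sqrt(5) ≈ -442.74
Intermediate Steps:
a(v, X) = 3*sqrt(X**2 + v**2) (a(v, X) = 3*sqrt(v**2 + X**2) = 3*sqrt(X**2 + v**2))
-a(6, 3)*22 = -3*sqrt(3**2 + 6**2)*22 = -3*sqrt(9 + 36)*22 = -3*sqrt(45)*22 = -3*3*sqrt(5)*22 = -9*sqrt(5)*22 = -198*sqrt(5)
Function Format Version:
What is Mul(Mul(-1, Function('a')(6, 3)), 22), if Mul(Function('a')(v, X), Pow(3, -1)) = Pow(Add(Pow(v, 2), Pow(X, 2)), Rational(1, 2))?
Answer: Mul(-198, Pow(5, Rational(1, 2))) ≈ -442.74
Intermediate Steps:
Function('a')(v, X) = Mul(3, Pow(Add(Pow(X, 2), Pow(v, 2)), Rational(1, 2))) (Function('a')(v, X) = Mul(3, Pow(Add(Pow(v, 2), Pow(X, 2)), Rational(1, 2))) = Mul(3, Pow(Add(Pow(X, 2), Pow(v, 2)), Rational(1, 2))))
Mul(Mul(-1, Function('a')(6, 3)), 22) = Mul(Mul(-1, Mul(3, Pow(Add(Pow(3, 2), Pow(6, 2)), Rational(1, 2)))), 22) = Mul(Mul(-1, Mul(3, Pow(Add(9, 36), Rational(1, 2)))), 22) = Mul(Mul(-1, Mul(3, Pow(45, Rational(1, 2)))), 22) = Mul(Mul(-1, Mul(3, Mul(3, Pow(5, Rational(1, 2))))), 22) = Mul(Mul(-1, Mul(9, Pow(5, Rational(1, 2)))), 22) = Mul(Mul(-9, Pow(5, Rational(1, 2))), 22) = Mul(-198, Pow(5, Rational(1, 2)))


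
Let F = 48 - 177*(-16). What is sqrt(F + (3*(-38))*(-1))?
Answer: sqrt(2994) ≈ 54.717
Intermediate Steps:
F = 2880 (F = 48 + 2832 = 2880)
sqrt(F + (3*(-38))*(-1)) = sqrt(2880 + (3*(-38))*(-1)) = sqrt(2880 - 114*(-1)) = sqrt(2880 + 114) = sqrt(2994)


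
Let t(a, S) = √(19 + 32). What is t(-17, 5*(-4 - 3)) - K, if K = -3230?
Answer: 3230 + √51 ≈ 3237.1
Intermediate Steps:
t(a, S) = √51
t(-17, 5*(-4 - 3)) - K = √51 - 1*(-3230) = √51 + 3230 = 3230 + √51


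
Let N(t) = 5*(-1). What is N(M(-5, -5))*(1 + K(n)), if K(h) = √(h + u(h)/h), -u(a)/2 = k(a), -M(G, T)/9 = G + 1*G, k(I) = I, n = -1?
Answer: -5 - 5*I*√3 ≈ -5.0 - 8.6602*I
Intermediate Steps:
M(G, T) = -18*G (M(G, T) = -9*(G + 1*G) = -9*(G + G) = -18*G)
u(a) = -2*a
N(t) = -5
K(h) = √(-2 + h) (K(h) = √(h + (-2*h)/h) = √(h - 2) = √(-2 + h))
N(M(-5, -5))*(1 + K(n)) = -5*(1 + √(-2 - 1)) = -5*(1 + √(-3)) = -5*(1 + I*√3) = -5 - 5*I*√3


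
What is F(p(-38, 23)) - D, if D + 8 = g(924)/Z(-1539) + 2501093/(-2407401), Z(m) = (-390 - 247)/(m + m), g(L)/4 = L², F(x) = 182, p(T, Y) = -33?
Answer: -516440006660809/31296213 ≈ -1.6502e+7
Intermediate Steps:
g(L) = 4*L²
Z(m) = -637/(2*m) (Z(m) = -637*1/(2*m) = -637/(2*m))
D = 516445702571575/31296213 (D = -8 + ((4*924²)/((-637/2/(-1539))) + 2501093/(-2407401)) = -8 + ((4*853776)/((-637/2*(-1/1539))) + 2501093*(-1/2407401)) = -8 + (3415104/(637/3078) - 2501093/2407401) = -8 + (3415104*(3078/637) - 2501093/2407401) = -8 + (214524288/13 - 2501093/2407401) = -8 + 516445952941279/31296213 = 516445702571575/31296213 ≈ 1.6502e+7)
F(p(-38, 23)) - D = 182 - 1*516445702571575/31296213 = 182 - 516445702571575/31296213 = -516440006660809/31296213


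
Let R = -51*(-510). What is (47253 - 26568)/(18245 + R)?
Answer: 4137/8851 ≈ 0.46740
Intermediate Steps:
R = 26010
(47253 - 26568)/(18245 + R) = (47253 - 26568)/(18245 + 26010) = 20685/44255 = 20685*(1/44255) = 4137/8851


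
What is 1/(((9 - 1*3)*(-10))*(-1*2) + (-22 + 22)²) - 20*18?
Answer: -43199/120 ≈ -359.99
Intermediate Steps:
1/(((9 - 1*3)*(-10))*(-1*2) + (-22 + 22)²) - 20*18 = 1/(((9 - 3)*(-10))*(-2) + 0²) - 360 = 1/((6*(-10))*(-2) + 0) - 360 = 1/(-60*(-2) + 0) - 360 = 1/(120 + 0) - 360 = 1/120 - 360 = -43199/120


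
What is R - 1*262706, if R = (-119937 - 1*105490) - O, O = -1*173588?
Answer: -314545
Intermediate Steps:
O = -173588
R = -51839 (R = (-119937 - 1*105490) - 1*(-173588) = (-119937 - 105490) + 173588 = -225427 + 173588 = -51839)
R - 1*262706 = -51839 - 1*262706 = -51839 - 262706 = -314545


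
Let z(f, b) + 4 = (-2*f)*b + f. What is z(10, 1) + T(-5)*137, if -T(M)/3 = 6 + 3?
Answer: -3713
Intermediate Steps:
z(f, b) = -4 + f - 2*b*f (z(f, b) = -4 + ((-2*f)*b + f) = -4 + (-2*b*f + f) = -4 + (f - 2*b*f) = -4 + f - 2*b*f)
T(M) = -27 (T(M) = -3*(6 + 3) = -3*9 = -27)
z(10, 1) + T(-5)*137 = (-4 + 10 - 2*1*10) - 27*137 = (-4 + 10 - 20) - 3699 = -14 - 3699 = -3713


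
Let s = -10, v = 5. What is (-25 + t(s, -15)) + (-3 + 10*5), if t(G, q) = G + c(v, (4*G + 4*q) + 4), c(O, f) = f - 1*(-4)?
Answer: -80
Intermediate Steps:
c(O, f) = 4 + f (c(O, f) = f + 4 = 4 + f)
t(G, q) = 8 + 4*q + 5*G (t(G, q) = G + (4 + ((4*G + 4*q) + 4)) = G + (4 + (4 + 4*G + 4*q)) = G + (8 + 4*G + 4*q) = 8 + 4*q + 5*G)
(-25 + t(s, -15)) + (-3 + 10*5) = (-25 + (8 + 4*(-15) + 5*(-10))) + (-3 + 10*5) = (-25 + (8 - 60 - 50)) + (-3 + 50) = (-25 - 102) + 47 = -127 + 47 = -80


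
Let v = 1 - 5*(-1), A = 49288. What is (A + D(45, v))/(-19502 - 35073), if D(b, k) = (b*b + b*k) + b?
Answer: -51628/54575 ≈ -0.94600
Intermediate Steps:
v = 6 (v = 1 + 5 = 6)
D(b, k) = b + b**2 + b*k (D(b, k) = (b**2 + b*k) + b = b + b**2 + b*k)
(A + D(45, v))/(-19502 - 35073) = (49288 + 45*(1 + 45 + 6))/(-19502 - 35073) = (49288 + 45*52)/(-54575) = (49288 + 2340)*(-1/54575) = 51628*(-1/54575) = -51628/54575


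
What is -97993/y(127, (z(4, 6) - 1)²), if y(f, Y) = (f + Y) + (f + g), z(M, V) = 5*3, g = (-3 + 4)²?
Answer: -97993/451 ≈ -217.28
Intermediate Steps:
g = 1 (g = 1² = 1)
z(M, V) = 15
y(f, Y) = 1 + Y + 2*f (y(f, Y) = (f + Y) + (f + 1) = (Y + f) + (1 + f) = 1 + Y + 2*f)
-97993/y(127, (z(4, 6) - 1)²) = -97993/(1 + (15 - 1)² + 2*127) = -97993/(1 + 14² + 254) = -97993/(1 + 196 + 254) = -97993/451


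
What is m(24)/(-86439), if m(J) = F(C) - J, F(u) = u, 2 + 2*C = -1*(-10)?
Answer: 20/86439 ≈ 0.00023138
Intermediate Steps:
C = 4 (C = -1 + (-1*(-10))/2 = -1 + (½)*10 = -1 + 5 = 4)
m(J) = 4 - J
m(24)/(-86439) = (4 - 1*24)/(-86439) = (4 - 24)*(-1/86439) = -20*(-1/86439) = 20/86439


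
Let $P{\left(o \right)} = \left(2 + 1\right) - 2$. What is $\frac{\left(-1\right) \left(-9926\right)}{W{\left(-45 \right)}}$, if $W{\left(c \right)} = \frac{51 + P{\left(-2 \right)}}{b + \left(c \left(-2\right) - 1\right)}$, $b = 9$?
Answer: $\frac{243187}{13} \approx 18707.0$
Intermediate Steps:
$P{\left(o \right)} = 1$ ($P{\left(o \right)} = 3 - 2 = 1$)
$W{\left(c \right)} = \frac{52}{8 - 2 c}$ ($W{\left(c \right)} = \frac{51 + 1}{9 + \left(c \left(-2\right) - 1\right)} = \frac{52}{9 - \left(1 + 2 c\right)} = \frac{52}{8 - 2 c}$)
$\frac{\left(-1\right) \left(-9926\right)}{W{\left(-45 \right)}} = \frac{\left(-1\right) \left(-9926\right)}{\left(-26\right) \frac{1}{-4 - 45}} = \frac{9926}{\left(-26\right) \frac{1}{-49}} = \frac{9926}{\left(-26\right) \left(- \frac{1}{49}\right)} = \frac{9926}{\frac{26}{49}} = 9926 \cdot \frac{49}{26} = \frac{243187}{13}$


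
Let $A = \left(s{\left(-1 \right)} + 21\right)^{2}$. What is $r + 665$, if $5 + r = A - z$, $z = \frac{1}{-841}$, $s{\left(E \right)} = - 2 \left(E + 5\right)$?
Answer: $\frac{697190}{841} \approx 829.0$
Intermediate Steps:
$s{\left(E \right)} = -10 - 2 E$ ($s{\left(E \right)} = - 2 \left(5 + E\right) = -10 - 2 E$)
$A = 169$ ($A = \left(\left(-10 - -2\right) + 21\right)^{2} = \left(\left(-10 + 2\right) + 21\right)^{2} = \left(-8 + 21\right)^{2} = 13^{2} = 169$)
$z = - \frac{1}{841} \approx -0.0011891$
$r = \frac{137925}{841}$ ($r = -5 + \left(169 - - \frac{1}{841}\right) = -5 + \left(169 + \frac{1}{841}\right) = -5 + \frac{142130}{841} = \frac{137925}{841} \approx 164.0$)
$r + 665 = \frac{137925}{841} + 665 = \frac{697190}{841}$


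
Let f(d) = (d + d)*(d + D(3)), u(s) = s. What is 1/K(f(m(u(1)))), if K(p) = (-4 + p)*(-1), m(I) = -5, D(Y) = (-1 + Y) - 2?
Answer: -1/46 ≈ -0.021739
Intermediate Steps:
D(Y) = -3 + Y
f(d) = 2*d² (f(d) = (d + d)*(d + (-3 + 3)) = (2*d)*(d + 0) = (2*d)*d = 2*d²)
K(p) = 4 - p
1/K(f(m(u(1)))) = 1/(4 - 2*(-5)²) = 1/(4 - 2*25) = 1/(4 - 1*50) = 1/(4 - 50) = 1/(-46) = -1/46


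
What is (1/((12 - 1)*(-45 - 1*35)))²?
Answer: 1/774400 ≈ 1.2913e-6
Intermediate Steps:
(1/((12 - 1)*(-45 - 1*35)))² = (1/(11*(-45 - 35)))² = ((1/11)/(-80))² = ((1/11)*(-1/80))² = (-1/880)² = 1/774400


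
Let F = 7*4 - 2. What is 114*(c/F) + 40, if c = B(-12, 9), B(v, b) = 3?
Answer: 691/13 ≈ 53.154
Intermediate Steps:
c = 3
F = 26 (F = 28 - 2 = 26)
114*(c/F) + 40 = 114*(3/26) + 40 = 171/13 + 40 = 691/13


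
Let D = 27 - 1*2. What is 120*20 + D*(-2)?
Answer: 2350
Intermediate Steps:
D = 25 (D = 27 - 2 = 25)
120*20 + D*(-2) = 120*20 + 25*(-2) = 2400 - 50 = 2350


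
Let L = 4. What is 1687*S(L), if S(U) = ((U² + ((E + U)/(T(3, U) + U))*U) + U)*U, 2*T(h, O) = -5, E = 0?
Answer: 620816/3 ≈ 2.0694e+5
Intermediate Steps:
T(h, O) = -5/2 (T(h, O) = (½)*(-5) = -5/2)
S(U) = U*(U + U² + U²/(-5/2 + U)) (S(U) = ((U² + ((0 + U)/(-5/2 + U))*U) + U)*U = ((U² + (U/(-5/2 + U))*U) + U)*U = ((U² + U²/(-5/2 + U)) + U)*U = (U + U² + U²/(-5/2 + U))*U = U*(U + U² + U²/(-5/2 + U)))
1687*S(L) = 1687*(4²*(-5 - 1*4 + 2*4²)/(-5 + 2*4)) = 1687*(16*(-5 - 4 + 2*16)/(-5 + 8)) = 1687*(16*(-5 - 4 + 32)/3) = 1687*(16*(⅓)*23) = 1687*(368/3) = 620816/3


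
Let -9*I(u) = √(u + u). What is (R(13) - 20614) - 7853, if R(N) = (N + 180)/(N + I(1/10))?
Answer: -1947379203/68444 + 1737*√5/68444 ≈ -28452.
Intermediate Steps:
I(u) = -√2*√u/9 (I(u) = -√(u + u)/9 = -√2*√u/9)
R(N) = (180 + N)/(N - √5/45) (R(N) = (N + 180)/(N - √2*√(1/10)/9) = (180 + N)/(N - √2*√(⅒)/9) = (180 + N)/(N - √2*√10/10/9) = (180 + N)/(N - √5/45))
(R(13) - 20614) - 7853 = (45*(180 + 13)/(-√5 + 45*13) - 20614) - 7853 = (45*193/(-√5 + 585) - 20614) - 7853 = (45*193/(585 - √5) - 20614) - 7853 = (8685/(585 - √5) - 20614) - 7853 = (-20614 + 8685/(585 - √5)) - 7853 = -28467 + 8685/(585 - √5)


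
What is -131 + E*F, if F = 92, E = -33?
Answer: -3167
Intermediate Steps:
-131 + E*F = -131 - 33*92 = -131 - 3036 = -3167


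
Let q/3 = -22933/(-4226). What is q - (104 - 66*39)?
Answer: 10507019/4226 ≈ 2486.3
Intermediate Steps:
q = 68799/4226 (q = 3*(-22933/(-4226)) = 3*(-22933*(-1/4226)) = 3*(22933/4226) = 68799/4226 ≈ 16.280)
q - (104 - 66*39) = 68799/4226 - (104 - 66*39) = 68799/4226 - (104 - 2574) = 68799/4226 - 1*(-2470) = 68799/4226 + 2470 = 10507019/4226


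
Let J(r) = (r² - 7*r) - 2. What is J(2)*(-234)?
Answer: 2808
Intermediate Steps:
J(r) = -2 + r² - 7*r
J(2)*(-234) = (-2 + 2² - 7*2)*(-234) = (-2 + 4 - 14)*(-234) = -12*(-234) = 2808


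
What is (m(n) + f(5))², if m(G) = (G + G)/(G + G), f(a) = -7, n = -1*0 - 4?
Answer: 36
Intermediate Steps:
n = -4 (n = 0 - 4 = -4)
m(G) = 1 (m(G) = (2*G)/((2*G)) = (2*G)*(1/(2*G)) = 1)
(m(n) + f(5))² = (1 - 7)² = (-6)² = 36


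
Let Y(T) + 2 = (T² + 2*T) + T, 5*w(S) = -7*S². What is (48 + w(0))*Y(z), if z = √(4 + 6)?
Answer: 384 + 144*√10 ≈ 839.37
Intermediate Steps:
z = √10 ≈ 3.1623
w(S) = -7*S²/5 (w(S) = (-7*S²)/5 = -7*S²/5)
Y(T) = -2 + T² + 3*T (Y(T) = -2 + ((T² + 2*T) + T) = -2 + (T² + 3*T) = -2 + T² + 3*T)
(48 + w(0))*Y(z) = (48 - 7/5*0²)*(-2 + (√10)² + 3*√10) = (48 - 7/5*0)*(-2 + 10 + 3*√10) = (48 + 0)*(8 + 3*√10) = 48*(8 + 3*√10) = 384 + 144*√10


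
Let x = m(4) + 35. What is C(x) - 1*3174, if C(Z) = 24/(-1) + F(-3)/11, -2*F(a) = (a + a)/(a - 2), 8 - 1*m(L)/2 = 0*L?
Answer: -175893/55 ≈ -3198.1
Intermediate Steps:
m(L) = 16 (m(L) = 16 - 0*L = 16 - 2*0 = 16 + 0 = 16)
F(a) = -a/(-2 + a) (F(a) = -(a + a)/(2*(a - 2)) = -2*a/(2*(-2 + a)) = -a/(-2 + a))
x = 51 (x = 16 + 35 = 51)
C(Z) = -1323/55 (C(Z) = 24/(-1) - 1*(-3)/(-2 - 3)/11 = 24*(-1) - 1*(-3)/(-5)*(1/11) = -24 - 1*(-3)*(-⅕)*(1/11) = -24 - ⅗*1/11 = -24 - 3/55 = -1323/55)
C(x) - 1*3174 = -1323/55 - 1*3174 = -1323/55 - 3174 = -175893/55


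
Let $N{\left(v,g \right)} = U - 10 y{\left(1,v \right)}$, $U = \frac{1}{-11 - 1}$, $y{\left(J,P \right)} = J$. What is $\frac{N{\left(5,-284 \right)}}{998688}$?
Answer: $- \frac{121}{11984256} \approx -1.0097 \cdot 10^{-5}$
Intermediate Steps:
$U = - \frac{1}{12}$ ($U = \frac{1}{-12} = - \frac{1}{12} \approx -0.083333$)
$N{\left(v,g \right)} = - \frac{121}{12}$ ($N{\left(v,g \right)} = - \frac{1}{12} - 10 = - \frac{121}{12}$)
$\frac{N{\left(5,-284 \right)}}{998688} = - \frac{121}{12 \cdot 998688} = \left(- \frac{121}{12}\right) \frac{1}{998688} = - \frac{121}{11984256}$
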